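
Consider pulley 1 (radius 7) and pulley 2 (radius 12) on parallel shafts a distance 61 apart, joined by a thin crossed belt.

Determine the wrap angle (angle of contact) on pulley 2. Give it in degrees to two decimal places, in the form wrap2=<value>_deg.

crossed belt: β = asin((r1+r2)/C) = asin(19/61) = 18.1482°
wrap1 = wrap2 = π + 2β = 216.2963°

wrap2=216.30_deg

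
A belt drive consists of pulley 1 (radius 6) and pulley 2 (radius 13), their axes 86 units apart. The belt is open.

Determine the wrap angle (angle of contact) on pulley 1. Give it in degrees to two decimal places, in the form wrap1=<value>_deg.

wrap1=170.66_deg

open belt: β = asin((r2−r1)/C) = asin(7/86) = 4.6688°
wrap1 = π − 2β = 170.6625°
wrap2 = π + 2β = 189.3375°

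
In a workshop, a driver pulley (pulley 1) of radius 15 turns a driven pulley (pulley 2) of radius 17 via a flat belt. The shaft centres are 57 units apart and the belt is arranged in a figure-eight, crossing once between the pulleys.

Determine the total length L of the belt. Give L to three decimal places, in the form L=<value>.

L=233.020

crossed belt: β = asin((r1+r2)/C) = asin(32/57) = 34.1529°
wrap1 = wrap2 = π + 2β = 248.3058°
tangent length = C·cosβ = 47.1699
L = (r1+r2)·wrap + 2·C·cosβ = 32·4.3338 + 2·47.1699 = 233.0199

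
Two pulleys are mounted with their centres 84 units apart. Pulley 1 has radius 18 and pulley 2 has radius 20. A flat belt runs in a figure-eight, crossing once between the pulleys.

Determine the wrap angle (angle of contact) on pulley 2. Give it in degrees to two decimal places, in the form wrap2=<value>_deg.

wrap2=233.79_deg

crossed belt: β = asin((r1+r2)/C) = asin(38/84) = 26.8965°
wrap1 = wrap2 = π + 2β = 233.7931°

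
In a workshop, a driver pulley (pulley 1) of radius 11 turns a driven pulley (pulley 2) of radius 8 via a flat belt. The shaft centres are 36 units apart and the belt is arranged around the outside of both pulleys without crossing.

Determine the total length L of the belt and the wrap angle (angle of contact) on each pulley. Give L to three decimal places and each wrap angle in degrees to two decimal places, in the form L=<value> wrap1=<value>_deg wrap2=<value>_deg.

open belt: β = asin((r2−r1)/C) = asin(-3/36) = -4.7802°
wrap1 = π − 2β = 189.5604°
wrap2 = π + 2β = 170.4396°
tangent length = C·cosβ = 35.8748
L = r1·wrap1 + r2·wrap2 + 2·C·cosβ = 11·3.3085 + 8·2.9747 + 2·35.8748 = 131.9404

L=131.940 wrap1=189.56_deg wrap2=170.44_deg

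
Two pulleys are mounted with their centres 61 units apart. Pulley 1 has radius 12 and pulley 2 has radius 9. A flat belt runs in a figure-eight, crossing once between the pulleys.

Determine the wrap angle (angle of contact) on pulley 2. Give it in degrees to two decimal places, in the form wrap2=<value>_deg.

wrap2=220.27_deg

crossed belt: β = asin((r1+r2)/C) = asin(21/61) = 20.1368°
wrap1 = wrap2 = π + 2β = 220.2735°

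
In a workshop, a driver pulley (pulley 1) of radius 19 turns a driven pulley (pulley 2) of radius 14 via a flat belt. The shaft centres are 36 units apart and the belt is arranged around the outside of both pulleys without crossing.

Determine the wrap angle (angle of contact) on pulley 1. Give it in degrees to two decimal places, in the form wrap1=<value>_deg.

wrap1=195.97_deg

open belt: β = asin((r2−r1)/C) = asin(-5/36) = -7.9836°
wrap1 = π − 2β = 195.9671°
wrap2 = π + 2β = 164.0329°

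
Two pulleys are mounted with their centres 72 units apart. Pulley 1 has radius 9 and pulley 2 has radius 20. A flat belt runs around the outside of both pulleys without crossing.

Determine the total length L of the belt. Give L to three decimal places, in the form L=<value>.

L=236.790

open belt: β = asin((r2−r1)/C) = asin(11/72) = 8.7879°
wrap1 = π − 2β = 162.4241°
wrap2 = π + 2β = 197.5759°
tangent length = C·cosβ = 71.1548
L = r1·wrap1 + r2·wrap2 + 2·C·cosβ = 9·2.8348 + 20·3.4483 + 2·71.1548 = 236.7900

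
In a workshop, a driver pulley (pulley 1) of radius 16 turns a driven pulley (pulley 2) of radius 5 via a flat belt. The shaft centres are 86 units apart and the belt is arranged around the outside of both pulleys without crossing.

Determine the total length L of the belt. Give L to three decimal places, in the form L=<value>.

L=239.382

open belt: β = asin((r2−r1)/C) = asin(-11/86) = -7.3487°
wrap1 = π − 2β = 194.6973°
wrap2 = π + 2β = 165.3027°
tangent length = C·cosβ = 85.2936
L = r1·wrap1 + r2·wrap2 + 2·C·cosβ = 16·3.3981 + 5·2.8851 + 2·85.2936 = 239.3824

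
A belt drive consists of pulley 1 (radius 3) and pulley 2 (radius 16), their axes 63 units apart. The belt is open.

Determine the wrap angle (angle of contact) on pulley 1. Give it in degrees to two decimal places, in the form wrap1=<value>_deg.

wrap1=156.18_deg

open belt: β = asin((r2−r1)/C) = asin(13/63) = 11.9085°
wrap1 = π − 2β = 156.1830°
wrap2 = π + 2β = 203.8170°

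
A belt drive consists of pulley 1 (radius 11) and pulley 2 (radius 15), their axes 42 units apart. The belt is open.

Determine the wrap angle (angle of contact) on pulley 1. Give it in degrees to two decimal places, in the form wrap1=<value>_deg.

open belt: β = asin((r2−r1)/C) = asin(4/42) = 5.4650°
wrap1 = π − 2β = 169.0700°
wrap2 = π + 2β = 190.9300°

wrap1=169.07_deg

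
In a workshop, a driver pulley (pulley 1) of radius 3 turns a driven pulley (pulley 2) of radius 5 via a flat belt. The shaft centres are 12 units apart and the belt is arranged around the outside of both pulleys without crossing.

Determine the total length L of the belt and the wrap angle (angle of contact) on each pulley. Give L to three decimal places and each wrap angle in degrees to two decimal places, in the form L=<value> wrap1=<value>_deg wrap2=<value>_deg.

open belt: β = asin((r2−r1)/C) = asin(2/12) = 9.5941°
wrap1 = π − 2β = 160.8119°
wrap2 = π + 2β = 199.1881°
tangent length = C·cosβ = 11.8322
L = r1·wrap1 + r2·wrap2 + 2·C·cosβ = 3·2.8067 + 5·3.4765 + 2·11.8322 = 49.4669

L=49.467 wrap1=160.81_deg wrap2=199.19_deg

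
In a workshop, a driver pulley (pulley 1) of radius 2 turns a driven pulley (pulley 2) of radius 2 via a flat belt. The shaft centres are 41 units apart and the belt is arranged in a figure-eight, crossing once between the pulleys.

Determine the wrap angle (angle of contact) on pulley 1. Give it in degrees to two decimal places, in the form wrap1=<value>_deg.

crossed belt: β = asin((r1+r2)/C) = asin(4/41) = 5.5987°
wrap1 = wrap2 = π + 2β = 191.1975°

wrap1=191.20_deg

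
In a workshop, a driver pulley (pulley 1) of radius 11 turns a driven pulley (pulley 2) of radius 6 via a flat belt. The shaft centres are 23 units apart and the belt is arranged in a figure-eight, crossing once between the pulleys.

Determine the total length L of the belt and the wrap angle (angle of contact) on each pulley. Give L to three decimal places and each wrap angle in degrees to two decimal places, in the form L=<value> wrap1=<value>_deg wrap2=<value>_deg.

L=112.671 wrap1=275.31_deg wrap2=275.31_deg

crossed belt: β = asin((r1+r2)/C) = asin(17/23) = 47.6574°
wrap1 = wrap2 = π + 2β = 275.3148°
tangent length = C·cosβ = 15.4919
L = (r1+r2)·wrap + 2·C·cosβ = 17·4.8051 + 2·15.4919 = 112.6714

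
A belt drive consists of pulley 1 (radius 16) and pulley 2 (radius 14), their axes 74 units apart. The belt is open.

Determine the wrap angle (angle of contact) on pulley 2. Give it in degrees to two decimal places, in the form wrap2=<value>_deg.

wrap2=176.90_deg

open belt: β = asin((r2−r1)/C) = asin(-2/74) = -1.5487°
wrap1 = π − 2β = 183.0974°
wrap2 = π + 2β = 176.9026°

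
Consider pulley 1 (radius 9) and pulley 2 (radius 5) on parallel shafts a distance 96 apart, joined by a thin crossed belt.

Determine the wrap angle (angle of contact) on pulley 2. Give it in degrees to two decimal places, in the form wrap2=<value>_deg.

wrap2=196.77_deg

crossed belt: β = asin((r1+r2)/C) = asin(14/96) = 8.3855°
wrap1 = wrap2 = π + 2β = 196.7711°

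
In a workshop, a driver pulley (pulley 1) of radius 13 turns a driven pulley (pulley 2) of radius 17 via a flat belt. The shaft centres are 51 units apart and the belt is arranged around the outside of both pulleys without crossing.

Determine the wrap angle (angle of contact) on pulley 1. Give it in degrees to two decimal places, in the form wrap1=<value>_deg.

open belt: β = asin((r2−r1)/C) = asin(4/51) = 4.4984°
wrap1 = π − 2β = 171.0032°
wrap2 = π + 2β = 188.9968°

wrap1=171.00_deg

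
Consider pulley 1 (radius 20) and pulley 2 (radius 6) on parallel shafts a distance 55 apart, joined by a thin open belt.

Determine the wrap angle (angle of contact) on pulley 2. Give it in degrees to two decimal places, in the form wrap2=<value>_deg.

open belt: β = asin((r2−r1)/C) = asin(-14/55) = -14.7467°
wrap1 = π − 2β = 209.4933°
wrap2 = π + 2β = 150.5067°

wrap2=150.51_deg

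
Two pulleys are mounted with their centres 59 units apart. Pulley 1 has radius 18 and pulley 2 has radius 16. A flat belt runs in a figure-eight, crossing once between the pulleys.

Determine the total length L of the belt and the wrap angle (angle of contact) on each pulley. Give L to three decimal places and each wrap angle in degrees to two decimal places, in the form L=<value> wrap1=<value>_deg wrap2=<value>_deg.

crossed belt: β = asin((r1+r2)/C) = asin(34/59) = 35.1887°
wrap1 = wrap2 = π + 2β = 250.3774°
tangent length = C·cosβ = 48.2183
L = (r1+r2)·wrap + 2·C·cosβ = 34·4.3699 + 2·48.2183 = 245.0135

L=245.013 wrap1=250.38_deg wrap2=250.38_deg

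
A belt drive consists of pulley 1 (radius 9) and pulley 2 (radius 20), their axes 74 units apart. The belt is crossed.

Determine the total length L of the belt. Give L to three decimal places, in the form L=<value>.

crossed belt: β = asin((r1+r2)/C) = asin(29/74) = 23.0723°
wrap1 = wrap2 = π + 2β = 226.1445°
tangent length = C·cosβ = 68.0808
L = (r1+r2)·wrap + 2·C·cosβ = 29·3.9470 + 2·68.0808 = 250.6237

L=250.624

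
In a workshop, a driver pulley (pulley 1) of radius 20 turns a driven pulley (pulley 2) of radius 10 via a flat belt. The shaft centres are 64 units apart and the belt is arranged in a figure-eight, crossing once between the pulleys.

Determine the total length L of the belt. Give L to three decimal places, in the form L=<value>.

L=236.587

crossed belt: β = asin((r1+r2)/C) = asin(30/64) = 27.9532°
wrap1 = wrap2 = π + 2β = 235.9064°
tangent length = C·cosβ = 56.5332
L = (r1+r2)·wrap + 2·C·cosβ = 30·4.1173 + 2·56.5332 = 236.5866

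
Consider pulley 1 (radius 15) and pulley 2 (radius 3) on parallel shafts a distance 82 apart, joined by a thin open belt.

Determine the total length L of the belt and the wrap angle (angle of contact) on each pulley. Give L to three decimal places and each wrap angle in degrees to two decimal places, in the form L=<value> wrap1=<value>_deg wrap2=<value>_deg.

open belt: β = asin((r2−r1)/C) = asin(-12/82) = -8.4150°
wrap1 = π − 2β = 196.8299°
wrap2 = π + 2β = 163.1701°
tangent length = C·cosβ = 81.1172
L = r1·wrap1 + r2·wrap2 + 2·C·cosβ = 15·3.4353 + 3·2.8479 + 2·81.1172 = 222.3079

L=222.308 wrap1=196.83_deg wrap2=163.17_deg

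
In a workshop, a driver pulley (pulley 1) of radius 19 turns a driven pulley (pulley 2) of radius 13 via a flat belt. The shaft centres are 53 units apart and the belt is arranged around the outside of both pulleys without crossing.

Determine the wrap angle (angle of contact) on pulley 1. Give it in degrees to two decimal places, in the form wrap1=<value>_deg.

wrap1=193.00_deg

open belt: β = asin((r2−r1)/C) = asin(-6/53) = -6.5002°
wrap1 = π − 2β = 193.0005°
wrap2 = π + 2β = 166.9995°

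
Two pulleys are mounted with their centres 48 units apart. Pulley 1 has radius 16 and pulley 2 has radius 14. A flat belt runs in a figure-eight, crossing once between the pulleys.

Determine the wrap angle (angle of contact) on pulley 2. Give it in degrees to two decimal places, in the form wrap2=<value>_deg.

wrap2=257.36_deg

crossed belt: β = asin((r1+r2)/C) = asin(30/48) = 38.6822°
wrap1 = wrap2 = π + 2β = 257.3644°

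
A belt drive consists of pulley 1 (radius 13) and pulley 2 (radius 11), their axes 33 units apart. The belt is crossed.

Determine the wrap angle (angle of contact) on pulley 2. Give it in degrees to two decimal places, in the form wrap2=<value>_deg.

wrap2=273.32_deg

crossed belt: β = asin((r1+r2)/C) = asin(24/33) = 46.6582°
wrap1 = wrap2 = π + 2β = 273.3165°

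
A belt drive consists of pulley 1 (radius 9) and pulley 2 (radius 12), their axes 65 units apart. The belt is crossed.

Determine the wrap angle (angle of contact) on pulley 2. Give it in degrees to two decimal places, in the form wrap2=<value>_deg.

crossed belt: β = asin((r1+r2)/C) = asin(21/65) = 18.8491°
wrap1 = wrap2 = π + 2β = 217.6982°

wrap2=217.70_deg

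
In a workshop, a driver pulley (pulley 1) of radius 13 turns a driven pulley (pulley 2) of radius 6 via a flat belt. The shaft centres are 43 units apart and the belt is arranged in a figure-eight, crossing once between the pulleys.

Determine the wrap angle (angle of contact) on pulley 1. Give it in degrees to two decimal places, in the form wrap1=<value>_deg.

crossed belt: β = asin((r1+r2)/C) = asin(19/43) = 26.2226°
wrap1 = wrap2 = π + 2β = 232.4453°

wrap1=232.45_deg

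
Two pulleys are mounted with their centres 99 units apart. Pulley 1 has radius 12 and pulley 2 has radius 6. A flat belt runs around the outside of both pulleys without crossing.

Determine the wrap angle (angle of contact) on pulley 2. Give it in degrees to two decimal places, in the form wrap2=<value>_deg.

open belt: β = asin((r2−r1)/C) = asin(-6/99) = -3.4746°
wrap1 = π − 2β = 186.9492°
wrap2 = π + 2β = 173.0508°

wrap2=173.05_deg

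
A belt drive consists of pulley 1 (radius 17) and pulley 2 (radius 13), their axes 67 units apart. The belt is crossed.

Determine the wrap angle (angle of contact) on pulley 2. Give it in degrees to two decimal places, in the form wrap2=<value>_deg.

wrap2=233.20_deg

crossed belt: β = asin((r1+r2)/C) = asin(30/67) = 26.6001°
wrap1 = wrap2 = π + 2β = 233.2003°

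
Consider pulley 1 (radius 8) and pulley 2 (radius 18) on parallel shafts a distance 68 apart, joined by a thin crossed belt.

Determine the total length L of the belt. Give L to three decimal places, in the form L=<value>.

crossed belt: β = asin((r1+r2)/C) = asin(26/68) = 22.4795°
wrap1 = wrap2 = π + 2β = 224.9590°
tangent length = C·cosβ = 62.8331
L = (r1+r2)·wrap + 2·C·cosβ = 26·3.9263 + 2·62.8331 = 227.7494

L=227.749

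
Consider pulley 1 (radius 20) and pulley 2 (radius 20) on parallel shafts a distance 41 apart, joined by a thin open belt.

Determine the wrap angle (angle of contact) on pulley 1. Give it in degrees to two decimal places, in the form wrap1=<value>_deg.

open belt: β = asin((r2−r1)/C) = asin(0/41) = 0.0000°
wrap1 = π − 2β = 180.0000°
wrap2 = π + 2β = 180.0000°

wrap1=180.00_deg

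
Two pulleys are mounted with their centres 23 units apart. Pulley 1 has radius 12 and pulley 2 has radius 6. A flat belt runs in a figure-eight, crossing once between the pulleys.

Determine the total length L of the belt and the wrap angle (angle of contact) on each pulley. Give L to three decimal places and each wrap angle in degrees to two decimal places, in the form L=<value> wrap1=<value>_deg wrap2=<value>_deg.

L=117.543 wrap1=283.00_deg wrap2=283.00_deg

crossed belt: β = asin((r1+r2)/C) = asin(18/23) = 51.5000°
wrap1 = wrap2 = π + 2β = 283.0001°
tangent length = C·cosβ = 14.3178
L = (r1+r2)·wrap + 2·C·cosβ = 18·4.9393 + 2·14.3178 = 117.5427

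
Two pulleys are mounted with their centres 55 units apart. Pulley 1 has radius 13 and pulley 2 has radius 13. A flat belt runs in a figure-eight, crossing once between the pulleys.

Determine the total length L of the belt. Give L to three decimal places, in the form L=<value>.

crossed belt: β = asin((r1+r2)/C) = asin(26/55) = 28.2115°
wrap1 = wrap2 = π + 2β = 236.4230°
tangent length = C·cosβ = 48.4665
L = (r1+r2)·wrap + 2·C·cosβ = 26·4.1264 + 2·48.4665 = 204.2183

L=204.218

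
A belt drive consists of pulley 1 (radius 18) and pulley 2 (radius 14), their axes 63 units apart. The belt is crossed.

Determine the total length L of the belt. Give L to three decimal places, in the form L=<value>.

L=243.165

crossed belt: β = asin((r1+r2)/C) = asin(32/63) = 30.5265°
wrap1 = wrap2 = π + 2β = 241.0530°
tangent length = C·cosβ = 54.2679
L = (r1+r2)·wrap + 2·C·cosβ = 32·4.2072 + 2·54.2679 = 243.1651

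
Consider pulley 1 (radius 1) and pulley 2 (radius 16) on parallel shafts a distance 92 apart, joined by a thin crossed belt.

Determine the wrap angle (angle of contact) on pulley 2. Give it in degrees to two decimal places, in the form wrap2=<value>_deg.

wrap2=201.30_deg

crossed belt: β = asin((r1+r2)/C) = asin(17/92) = 10.6485°
wrap1 = wrap2 = π + 2β = 201.2969°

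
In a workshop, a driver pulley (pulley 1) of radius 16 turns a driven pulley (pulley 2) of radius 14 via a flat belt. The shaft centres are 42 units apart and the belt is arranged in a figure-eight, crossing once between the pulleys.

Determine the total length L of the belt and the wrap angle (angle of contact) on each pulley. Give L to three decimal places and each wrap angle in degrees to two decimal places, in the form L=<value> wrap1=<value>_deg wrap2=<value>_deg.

crossed belt: β = asin((r1+r2)/C) = asin(30/42) = 45.5847°
wrap1 = wrap2 = π + 2β = 271.1694°
tangent length = C·cosβ = 29.3939
L = (r1+r2)·wrap + 2·C·cosβ = 30·4.7328 + 2·29.3939 = 200.7717

L=200.772 wrap1=271.17_deg wrap2=271.17_deg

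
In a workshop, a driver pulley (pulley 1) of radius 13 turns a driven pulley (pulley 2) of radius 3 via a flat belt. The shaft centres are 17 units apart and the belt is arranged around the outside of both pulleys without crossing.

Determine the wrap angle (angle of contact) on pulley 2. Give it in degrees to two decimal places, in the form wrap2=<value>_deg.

wrap2=107.94_deg

open belt: β = asin((r2−r1)/C) = asin(-10/17) = -36.0319°
wrap1 = π − 2β = 252.0638°
wrap2 = π + 2β = 107.9362°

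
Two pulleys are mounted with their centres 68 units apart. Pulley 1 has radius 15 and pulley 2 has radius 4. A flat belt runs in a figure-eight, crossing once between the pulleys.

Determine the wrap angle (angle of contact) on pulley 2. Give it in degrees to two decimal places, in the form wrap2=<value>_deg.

wrap2=212.45_deg

crossed belt: β = asin((r1+r2)/C) = asin(19/68) = 16.2251°
wrap1 = wrap2 = π + 2β = 212.4502°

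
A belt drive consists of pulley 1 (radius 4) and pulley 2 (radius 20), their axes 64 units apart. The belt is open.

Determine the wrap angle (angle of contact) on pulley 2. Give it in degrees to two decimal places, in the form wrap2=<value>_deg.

wrap2=208.96_deg

open belt: β = asin((r2−r1)/C) = asin(16/64) = 14.4775°
wrap1 = π − 2β = 151.0450°
wrap2 = π + 2β = 208.9550°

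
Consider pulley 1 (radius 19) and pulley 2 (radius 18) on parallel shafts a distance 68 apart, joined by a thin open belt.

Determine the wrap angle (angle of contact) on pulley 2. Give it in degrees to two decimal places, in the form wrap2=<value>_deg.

open belt: β = asin((r2−r1)/C) = asin(-1/68) = -0.8426°
wrap1 = π − 2β = 181.6852°
wrap2 = π + 2β = 178.3148°

wrap2=178.31_deg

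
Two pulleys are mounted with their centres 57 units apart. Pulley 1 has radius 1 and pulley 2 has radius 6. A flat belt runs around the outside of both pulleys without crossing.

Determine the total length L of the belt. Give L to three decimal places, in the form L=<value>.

open belt: β = asin((r2−r1)/C) = asin(5/57) = 5.0324°
wrap1 = π − 2β = 169.9352°
wrap2 = π + 2β = 190.0648°
tangent length = C·cosβ = 56.7803
L = r1·wrap1 + r2·wrap2 + 2·C·cosβ = 1·2.9659 + 6·3.3173 + 2·56.7803 = 136.4300

L=136.430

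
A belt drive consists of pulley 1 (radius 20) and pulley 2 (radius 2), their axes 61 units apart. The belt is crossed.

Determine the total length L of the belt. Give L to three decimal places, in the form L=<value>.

crossed belt: β = asin((r1+r2)/C) = asin(22/61) = 21.1405°
wrap1 = wrap2 = π + 2β = 222.2809°
tangent length = C·cosβ = 56.8946
L = (r1+r2)·wrap + 2·C·cosβ = 22·3.8795 + 2·56.8946 = 199.1390

L=199.139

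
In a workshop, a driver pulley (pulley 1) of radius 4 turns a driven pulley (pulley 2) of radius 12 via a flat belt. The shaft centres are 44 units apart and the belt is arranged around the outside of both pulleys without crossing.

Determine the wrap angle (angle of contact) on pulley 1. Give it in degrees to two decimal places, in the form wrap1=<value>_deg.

wrap1=159.05_deg

open belt: β = asin((r2−r1)/C) = asin(8/44) = 10.4757°
wrap1 = π − 2β = 159.0486°
wrap2 = π + 2β = 200.9514°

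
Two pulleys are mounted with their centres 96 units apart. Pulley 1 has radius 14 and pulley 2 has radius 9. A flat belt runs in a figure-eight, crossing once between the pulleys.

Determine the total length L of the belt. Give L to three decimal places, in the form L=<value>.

L=269.794

crossed belt: β = asin((r1+r2)/C) = asin(23/96) = 13.8619°
wrap1 = wrap2 = π + 2β = 207.7239°
tangent length = C·cosβ = 93.2041
L = (r1+r2)·wrap + 2·C·cosβ = 23·3.6255 + 2·93.2041 = 269.7939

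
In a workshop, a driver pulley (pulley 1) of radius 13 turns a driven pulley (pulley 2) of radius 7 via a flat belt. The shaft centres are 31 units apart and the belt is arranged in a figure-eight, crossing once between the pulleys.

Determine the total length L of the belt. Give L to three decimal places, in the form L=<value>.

L=138.252

crossed belt: β = asin((r1+r2)/C) = asin(20/31) = 40.1778°
wrap1 = wrap2 = π + 2β = 260.3555°
tangent length = C·cosβ = 23.6854
L = (r1+r2)·wrap + 2·C·cosβ = 20·4.5441 + 2·23.6854 = 138.2521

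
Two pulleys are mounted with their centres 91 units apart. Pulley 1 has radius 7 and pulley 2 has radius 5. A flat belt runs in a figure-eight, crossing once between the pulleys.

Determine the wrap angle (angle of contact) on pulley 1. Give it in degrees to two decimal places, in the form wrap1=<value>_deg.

wrap1=195.16_deg

crossed belt: β = asin((r1+r2)/C) = asin(12/91) = 7.5776°
wrap1 = wrap2 = π + 2β = 195.1551°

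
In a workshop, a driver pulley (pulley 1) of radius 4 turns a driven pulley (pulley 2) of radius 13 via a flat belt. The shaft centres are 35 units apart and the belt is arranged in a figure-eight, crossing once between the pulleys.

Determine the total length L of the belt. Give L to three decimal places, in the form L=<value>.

L=131.839

crossed belt: β = asin((r1+r2)/C) = asin(17/35) = 29.0593°
wrap1 = wrap2 = π + 2β = 238.1186°
tangent length = C·cosβ = 30.5941
L = (r1+r2)·wrap + 2·C·cosβ = 17·4.1560 + 2·30.5941 = 131.8394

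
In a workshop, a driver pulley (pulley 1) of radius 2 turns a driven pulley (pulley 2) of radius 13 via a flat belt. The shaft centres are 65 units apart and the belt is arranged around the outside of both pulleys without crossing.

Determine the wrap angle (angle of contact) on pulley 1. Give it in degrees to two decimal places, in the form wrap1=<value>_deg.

open belt: β = asin((r2−r1)/C) = asin(11/65) = 9.7431°
wrap1 = π − 2β = 160.5138°
wrap2 = π + 2β = 199.4862°

wrap1=160.51_deg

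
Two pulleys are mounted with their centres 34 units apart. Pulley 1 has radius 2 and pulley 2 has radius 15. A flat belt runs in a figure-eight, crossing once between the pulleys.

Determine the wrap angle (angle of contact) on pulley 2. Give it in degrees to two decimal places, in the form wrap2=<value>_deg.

crossed belt: β = asin((r1+r2)/C) = asin(17/34) = 30.0000°
wrap1 = wrap2 = π + 2β = 240.0000°

wrap2=240.00_deg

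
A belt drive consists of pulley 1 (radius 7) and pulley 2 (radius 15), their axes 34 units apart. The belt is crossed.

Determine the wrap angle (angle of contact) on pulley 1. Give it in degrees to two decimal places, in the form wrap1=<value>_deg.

crossed belt: β = asin((r1+r2)/C) = asin(22/34) = 40.3202°
wrap1 = wrap2 = π + 2β = 260.6404°

wrap1=260.64_deg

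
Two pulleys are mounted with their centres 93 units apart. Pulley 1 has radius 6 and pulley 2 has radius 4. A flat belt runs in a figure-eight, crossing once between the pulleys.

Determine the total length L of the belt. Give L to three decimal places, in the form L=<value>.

crossed belt: β = asin((r1+r2)/C) = asin(10/93) = 6.1728°
wrap1 = wrap2 = π + 2β = 192.3455°
tangent length = C·cosβ = 92.4608
L = (r1+r2)·wrap + 2·C·cosβ = 10·3.3571 + 2·92.4608 = 218.4922

L=218.492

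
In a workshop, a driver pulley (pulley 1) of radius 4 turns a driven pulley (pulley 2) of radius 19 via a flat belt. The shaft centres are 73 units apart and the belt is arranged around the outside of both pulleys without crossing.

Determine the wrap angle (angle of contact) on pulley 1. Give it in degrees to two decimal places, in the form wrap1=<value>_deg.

open belt: β = asin((r2−r1)/C) = asin(15/73) = 11.8576°
wrap1 = π − 2β = 156.2849°
wrap2 = π + 2β = 203.7151°

wrap1=156.28_deg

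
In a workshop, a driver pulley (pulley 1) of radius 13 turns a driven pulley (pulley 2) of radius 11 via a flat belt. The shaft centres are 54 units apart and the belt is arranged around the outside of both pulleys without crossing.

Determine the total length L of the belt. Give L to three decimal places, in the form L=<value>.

open belt: β = asin((r2−r1)/C) = asin(-2/54) = -2.1226°
wrap1 = π − 2β = 184.2451°
wrap2 = π + 2β = 175.7549°
tangent length = C·cosβ = 53.9630
L = r1·wrap1 + r2·wrap2 + 2·C·cosβ = 13·3.2157 + 11·3.0675 + 2·53.9630 = 183.4723

L=183.472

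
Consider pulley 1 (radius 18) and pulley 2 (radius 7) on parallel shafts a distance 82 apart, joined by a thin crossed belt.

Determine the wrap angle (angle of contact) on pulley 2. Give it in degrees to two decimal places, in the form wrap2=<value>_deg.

wrap2=215.50_deg

crossed belt: β = asin((r1+r2)/C) = asin(25/82) = 17.7508°
wrap1 = wrap2 = π + 2β = 215.5017°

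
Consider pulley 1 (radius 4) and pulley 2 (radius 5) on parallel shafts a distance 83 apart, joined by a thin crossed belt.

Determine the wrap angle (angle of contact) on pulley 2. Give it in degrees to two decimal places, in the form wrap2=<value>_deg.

wrap2=192.45_deg

crossed belt: β = asin((r1+r2)/C) = asin(9/83) = 6.2250°
wrap1 = wrap2 = π + 2β = 192.4501°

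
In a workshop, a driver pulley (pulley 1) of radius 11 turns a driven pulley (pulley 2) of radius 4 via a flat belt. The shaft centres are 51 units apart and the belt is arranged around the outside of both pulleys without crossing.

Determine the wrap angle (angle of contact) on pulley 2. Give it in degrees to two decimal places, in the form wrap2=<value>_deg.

wrap2=164.22_deg

open belt: β = asin((r2−r1)/C) = asin(-7/51) = -7.8890°
wrap1 = π − 2β = 195.7781°
wrap2 = π + 2β = 164.2219°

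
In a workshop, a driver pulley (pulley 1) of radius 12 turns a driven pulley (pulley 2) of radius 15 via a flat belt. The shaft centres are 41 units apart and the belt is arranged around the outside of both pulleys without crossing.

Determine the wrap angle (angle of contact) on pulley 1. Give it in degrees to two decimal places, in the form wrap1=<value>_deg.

open belt: β = asin((r2−r1)/C) = asin(3/41) = 4.1961°
wrap1 = π − 2β = 171.6078°
wrap2 = π + 2β = 188.3922°

wrap1=171.61_deg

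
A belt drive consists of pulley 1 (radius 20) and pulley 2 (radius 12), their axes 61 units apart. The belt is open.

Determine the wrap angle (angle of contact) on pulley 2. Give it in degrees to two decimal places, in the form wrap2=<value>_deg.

wrap2=164.93_deg

open belt: β = asin((r2−r1)/C) = asin(-8/61) = -7.5359°
wrap1 = π − 2β = 195.0718°
wrap2 = π + 2β = 164.9282°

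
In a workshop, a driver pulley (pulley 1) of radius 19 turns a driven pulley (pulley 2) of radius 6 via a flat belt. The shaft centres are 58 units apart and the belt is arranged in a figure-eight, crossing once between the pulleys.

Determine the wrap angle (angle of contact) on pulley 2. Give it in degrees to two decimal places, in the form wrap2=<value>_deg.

crossed belt: β = asin((r1+r2)/C) = asin(25/58) = 25.5332°
wrap1 = wrap2 = π + 2β = 231.0665°

wrap2=231.07_deg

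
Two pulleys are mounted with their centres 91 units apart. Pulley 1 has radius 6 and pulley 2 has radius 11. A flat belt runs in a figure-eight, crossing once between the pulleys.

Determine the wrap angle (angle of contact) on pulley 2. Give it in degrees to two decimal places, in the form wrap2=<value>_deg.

crossed belt: β = asin((r1+r2)/C) = asin(17/91) = 10.7669°
wrap1 = wrap2 = π + 2β = 201.5337°

wrap2=201.53_deg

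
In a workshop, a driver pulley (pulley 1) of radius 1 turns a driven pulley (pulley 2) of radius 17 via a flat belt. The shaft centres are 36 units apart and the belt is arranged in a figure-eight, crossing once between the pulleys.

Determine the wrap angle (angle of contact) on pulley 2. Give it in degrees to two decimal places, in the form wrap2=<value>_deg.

crossed belt: β = asin((r1+r2)/C) = asin(18/36) = 30.0000°
wrap1 = wrap2 = π + 2β = 240.0000°

wrap2=240.00_deg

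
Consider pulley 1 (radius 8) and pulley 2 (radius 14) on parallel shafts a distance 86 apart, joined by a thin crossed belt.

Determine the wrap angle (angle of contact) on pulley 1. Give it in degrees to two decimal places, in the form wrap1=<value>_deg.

wrap1=209.64_deg

crossed belt: β = asin((r1+r2)/C) = asin(22/86) = 14.8218°
wrap1 = wrap2 = π + 2β = 209.6436°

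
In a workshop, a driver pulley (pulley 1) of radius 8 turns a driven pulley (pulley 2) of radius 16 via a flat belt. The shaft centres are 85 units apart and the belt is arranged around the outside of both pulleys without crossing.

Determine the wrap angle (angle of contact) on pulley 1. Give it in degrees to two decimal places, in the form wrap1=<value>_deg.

wrap1=169.20_deg

open belt: β = asin((r2−r1)/C) = asin(8/85) = 5.4005°
wrap1 = π − 2β = 169.1989°
wrap2 = π + 2β = 190.8011°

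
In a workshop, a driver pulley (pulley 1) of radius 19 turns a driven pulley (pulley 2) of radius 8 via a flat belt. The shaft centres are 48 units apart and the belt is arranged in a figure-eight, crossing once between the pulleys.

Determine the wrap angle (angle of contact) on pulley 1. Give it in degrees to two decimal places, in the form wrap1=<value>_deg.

wrap1=248.46_deg

crossed belt: β = asin((r1+r2)/C) = asin(27/48) = 34.2289°
wrap1 = wrap2 = π + 2β = 248.4577°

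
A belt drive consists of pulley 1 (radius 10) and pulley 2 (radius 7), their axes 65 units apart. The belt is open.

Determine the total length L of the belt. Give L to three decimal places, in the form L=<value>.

open belt: β = asin((r2−r1)/C) = asin(-3/65) = -2.6454°
wrap1 = π − 2β = 185.2907°
wrap2 = π + 2β = 174.7093°
tangent length = C·cosβ = 64.9307
L = r1·wrap1 + r2·wrap2 + 2·C·cosβ = 10·3.2339 + 7·3.0493 + 2·64.9307 = 183.5456

L=183.546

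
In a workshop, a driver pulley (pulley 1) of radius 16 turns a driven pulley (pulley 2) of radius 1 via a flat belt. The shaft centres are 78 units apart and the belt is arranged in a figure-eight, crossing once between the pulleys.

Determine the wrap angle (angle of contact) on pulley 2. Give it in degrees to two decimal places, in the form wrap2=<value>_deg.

crossed belt: β = asin((r1+r2)/C) = asin(17/78) = 12.5886°
wrap1 = wrap2 = π + 2β = 205.1772°

wrap2=205.18_deg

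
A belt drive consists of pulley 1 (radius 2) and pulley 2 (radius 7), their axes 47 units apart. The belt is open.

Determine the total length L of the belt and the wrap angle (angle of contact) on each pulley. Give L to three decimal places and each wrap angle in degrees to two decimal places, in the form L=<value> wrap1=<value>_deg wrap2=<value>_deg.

L=122.807 wrap1=167.79_deg wrap2=192.21_deg

open belt: β = asin((r2−r1)/C) = asin(5/47) = 6.1069°
wrap1 = π − 2β = 167.7863°
wrap2 = π + 2β = 192.2137°
tangent length = C·cosβ = 46.7333
L = r1·wrap1 + r2·wrap2 + 2·C·cosβ = 2·2.9284 + 7·3.3548 + 2·46.7333 = 122.8068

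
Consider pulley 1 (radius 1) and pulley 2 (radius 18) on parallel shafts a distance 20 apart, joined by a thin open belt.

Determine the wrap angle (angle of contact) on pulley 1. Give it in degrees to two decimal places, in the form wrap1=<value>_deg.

open belt: β = asin((r2−r1)/C) = asin(17/20) = 58.2117°
wrap1 = π − 2β = 63.5767°
wrap2 = π + 2β = 296.4233°

wrap1=63.58_deg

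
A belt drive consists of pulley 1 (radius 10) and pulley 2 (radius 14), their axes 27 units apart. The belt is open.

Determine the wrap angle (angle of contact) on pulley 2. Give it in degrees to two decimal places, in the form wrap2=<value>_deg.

open belt: β = asin((r2−r1)/C) = asin(4/27) = 8.5196°
wrap1 = π − 2β = 162.9608°
wrap2 = π + 2β = 197.0392°

wrap2=197.04_deg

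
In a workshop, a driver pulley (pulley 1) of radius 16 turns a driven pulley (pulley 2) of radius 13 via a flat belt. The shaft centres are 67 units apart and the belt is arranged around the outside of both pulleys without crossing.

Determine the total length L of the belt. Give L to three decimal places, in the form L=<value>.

L=225.241

open belt: β = asin((r2−r1)/C) = asin(-3/67) = -2.5663°
wrap1 = π − 2β = 185.1327°
wrap2 = π + 2β = 174.8673°
tangent length = C·cosβ = 66.9328
L = r1·wrap1 + r2·wrap2 + 2·C·cosβ = 16·3.2312 + 13·3.0520 + 2·66.9328 = 225.2405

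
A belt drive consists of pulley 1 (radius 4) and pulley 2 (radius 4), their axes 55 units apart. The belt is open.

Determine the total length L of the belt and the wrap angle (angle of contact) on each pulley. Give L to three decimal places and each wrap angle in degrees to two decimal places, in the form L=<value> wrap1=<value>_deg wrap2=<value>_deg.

L=135.133 wrap1=180.00_deg wrap2=180.00_deg

open belt: β = asin((r2−r1)/C) = asin(0/55) = 0.0000°
wrap1 = π − 2β = 180.0000°
wrap2 = π + 2β = 180.0000°
tangent length = C·cosβ = 55.0000
L = r1·wrap1 + r2·wrap2 + 2·C·cosβ = 4·3.1416 + 4·3.1416 + 2·55.0000 = 135.1327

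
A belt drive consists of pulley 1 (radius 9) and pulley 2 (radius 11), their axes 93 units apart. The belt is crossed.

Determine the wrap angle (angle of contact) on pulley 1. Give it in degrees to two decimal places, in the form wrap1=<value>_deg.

wrap1=204.84_deg

crossed belt: β = asin((r1+r2)/C) = asin(20/93) = 12.4187°
wrap1 = wrap2 = π + 2β = 204.8374°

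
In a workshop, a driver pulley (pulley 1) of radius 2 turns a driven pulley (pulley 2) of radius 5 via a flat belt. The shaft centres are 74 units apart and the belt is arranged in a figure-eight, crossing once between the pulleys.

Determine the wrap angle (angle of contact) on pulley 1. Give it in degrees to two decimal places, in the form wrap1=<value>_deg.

wrap1=190.86_deg

crossed belt: β = asin((r1+r2)/C) = asin(7/74) = 5.4280°
wrap1 = wrap2 = π + 2β = 190.8560°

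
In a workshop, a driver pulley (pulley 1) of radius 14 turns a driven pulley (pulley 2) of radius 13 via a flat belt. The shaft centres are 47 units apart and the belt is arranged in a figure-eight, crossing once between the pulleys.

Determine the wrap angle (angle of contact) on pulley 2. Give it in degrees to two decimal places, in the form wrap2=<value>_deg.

wrap2=250.12_deg

crossed belt: β = asin((r1+r2)/C) = asin(27/47) = 35.0624°
wrap1 = wrap2 = π + 2β = 250.1248°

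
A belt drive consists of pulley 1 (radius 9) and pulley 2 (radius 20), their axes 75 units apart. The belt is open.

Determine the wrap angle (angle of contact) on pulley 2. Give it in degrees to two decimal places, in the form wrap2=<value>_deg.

wrap2=196.87_deg

open belt: β = asin((r2−r1)/C) = asin(11/75) = 8.4338°
wrap1 = π − 2β = 163.1324°
wrap2 = π + 2β = 196.8676°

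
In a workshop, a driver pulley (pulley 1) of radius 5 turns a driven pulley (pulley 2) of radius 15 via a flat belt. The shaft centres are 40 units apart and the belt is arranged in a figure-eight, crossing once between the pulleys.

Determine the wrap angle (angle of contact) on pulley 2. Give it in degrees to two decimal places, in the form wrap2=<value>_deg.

wrap2=240.00_deg

crossed belt: β = asin((r1+r2)/C) = asin(20/40) = 30.0000°
wrap1 = wrap2 = π + 2β = 240.0000°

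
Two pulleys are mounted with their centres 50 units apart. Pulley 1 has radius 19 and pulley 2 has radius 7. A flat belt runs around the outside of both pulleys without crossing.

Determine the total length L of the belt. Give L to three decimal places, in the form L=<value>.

L=184.575

open belt: β = asin((r2−r1)/C) = asin(-12/50) = -13.8865°
wrap1 = π − 2β = 207.7731°
wrap2 = π + 2β = 152.2269°
tangent length = C·cosβ = 48.5386
L = r1·wrap1 + r2·wrap2 + 2·C·cosβ = 19·3.6263 + 7·2.6569 + 2·48.5386 = 184.5755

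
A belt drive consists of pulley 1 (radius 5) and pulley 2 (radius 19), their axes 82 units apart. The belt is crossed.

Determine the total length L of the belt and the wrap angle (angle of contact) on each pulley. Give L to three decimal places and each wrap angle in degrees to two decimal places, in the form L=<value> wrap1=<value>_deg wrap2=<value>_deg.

L=246.474 wrap1=214.04_deg wrap2=214.04_deg

crossed belt: β = asin((r1+r2)/C) = asin(24/82) = 17.0186°
wrap1 = wrap2 = π + 2β = 214.0373°
tangent length = C·cosβ = 78.4092
L = (r1+r2)·wrap + 2·C·cosβ = 24·3.7357 + 2·78.4092 = 246.4741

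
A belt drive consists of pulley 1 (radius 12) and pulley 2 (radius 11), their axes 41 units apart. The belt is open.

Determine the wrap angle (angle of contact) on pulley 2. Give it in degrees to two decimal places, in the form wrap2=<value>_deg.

open belt: β = asin((r2−r1)/C) = asin(-1/41) = -1.3976°
wrap1 = π − 2β = 182.7952°
wrap2 = π + 2β = 177.2048°

wrap2=177.20_deg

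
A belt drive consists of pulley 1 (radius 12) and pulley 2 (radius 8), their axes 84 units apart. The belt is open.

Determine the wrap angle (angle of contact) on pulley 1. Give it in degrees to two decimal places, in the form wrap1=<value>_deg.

open belt: β = asin((r2−r1)/C) = asin(-4/84) = -2.7294°
wrap1 = π − 2β = 185.4588°
wrap2 = π + 2β = 174.5412°

wrap1=185.46_deg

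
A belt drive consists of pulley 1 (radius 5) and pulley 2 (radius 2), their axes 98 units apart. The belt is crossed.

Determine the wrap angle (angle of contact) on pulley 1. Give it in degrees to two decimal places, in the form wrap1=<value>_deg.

wrap1=188.19_deg

crossed belt: β = asin((r1+r2)/C) = asin(7/98) = 4.0960°
wrap1 = wrap2 = π + 2β = 188.1921°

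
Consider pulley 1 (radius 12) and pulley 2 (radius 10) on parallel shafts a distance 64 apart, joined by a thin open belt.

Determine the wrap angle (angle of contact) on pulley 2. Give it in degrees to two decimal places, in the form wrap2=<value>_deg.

open belt: β = asin((r2−r1)/C) = asin(-2/64) = -1.7908°
wrap1 = π − 2β = 183.5816°
wrap2 = π + 2β = 176.4184°

wrap2=176.42_deg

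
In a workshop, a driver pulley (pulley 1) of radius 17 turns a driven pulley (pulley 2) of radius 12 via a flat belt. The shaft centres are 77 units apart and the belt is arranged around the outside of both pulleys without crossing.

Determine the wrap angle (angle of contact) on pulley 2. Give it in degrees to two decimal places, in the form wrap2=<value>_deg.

open belt: β = asin((r2−r1)/C) = asin(-5/77) = -3.7231°
wrap1 = π − 2β = 187.4462°
wrap2 = π + 2β = 172.5538°

wrap2=172.55_deg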